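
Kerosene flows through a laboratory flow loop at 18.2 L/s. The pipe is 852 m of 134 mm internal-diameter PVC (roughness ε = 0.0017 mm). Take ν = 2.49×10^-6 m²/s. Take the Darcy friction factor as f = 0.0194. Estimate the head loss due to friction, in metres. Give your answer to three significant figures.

V = 4Q/(πD²) = 4·0.0182/(π·0.134²) = 1.291 m/s
h_f = f(L/D)V²/(2g) = 0.01940·(852/0.134)·1.291²/(2·9.81) = 10.47 m

h_f ≈ 10.5 m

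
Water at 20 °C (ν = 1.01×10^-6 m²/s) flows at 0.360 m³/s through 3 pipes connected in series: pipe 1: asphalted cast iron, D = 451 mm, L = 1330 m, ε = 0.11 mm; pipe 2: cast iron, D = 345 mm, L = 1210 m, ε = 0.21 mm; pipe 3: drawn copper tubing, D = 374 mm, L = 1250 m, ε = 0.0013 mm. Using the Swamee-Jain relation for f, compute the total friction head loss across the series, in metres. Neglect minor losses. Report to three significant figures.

Pipe 1: V = 2.254 m/s, Re = 1.01×10^6, ε/D = 2.44×10^-4, f = 0.01522, h_1 = f(L/D)V²/2g = 11.62 m
Pipe 2: V = 3.851 m/s, Re = 1.32×10^6, ε/D = 6.09×10^-4, f = 0.01788, h_2 = f(L/D)V²/2g = 47.41 m
Pipe 3: V = 3.277 m/s, Re = 1.21×10^6, ε/D = 3.48×10^-6, f = 0.01134, h_3 = f(L/D)V²/2g = 20.74 m
Series → Q common, losses add: H = Σh = 79.76 m

H ≈ 79.8 m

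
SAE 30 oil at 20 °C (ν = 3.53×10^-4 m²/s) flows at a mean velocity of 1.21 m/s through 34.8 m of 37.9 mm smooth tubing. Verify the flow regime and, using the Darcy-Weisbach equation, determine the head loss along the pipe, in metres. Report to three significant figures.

Re = VD/ν = 1.21·0.03790/3.53×10^-4 = 130 → laminar (Re < 2300)
f = 64/Re = 0.4926
h_f = f(L/D)V²/(2g) = 0.4926·(34.8/0.03790)·1.21²/(2·9.81) = 33.76 m

h_f ≈ 33.8 m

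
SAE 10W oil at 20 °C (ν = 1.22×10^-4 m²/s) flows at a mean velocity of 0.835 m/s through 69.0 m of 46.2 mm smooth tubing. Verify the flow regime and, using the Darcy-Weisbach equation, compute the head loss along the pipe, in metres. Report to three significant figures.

h_f ≈ 10.7 m

Re = VD/ν = 0.835·0.04620/1.22×10^-4 = 316 → laminar (Re < 2300)
f = 64/Re = 0.2024
h_f = f(L/D)V²/(2g) = 0.2024·(69.0/0.04620)·0.835²/(2·9.81) = 10.74 m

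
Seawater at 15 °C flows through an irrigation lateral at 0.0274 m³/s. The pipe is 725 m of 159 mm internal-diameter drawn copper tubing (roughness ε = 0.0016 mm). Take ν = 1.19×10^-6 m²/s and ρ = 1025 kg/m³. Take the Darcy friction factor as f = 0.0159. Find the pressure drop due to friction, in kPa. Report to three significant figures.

Δp ≈ 70.8 kPa

V = 4Q/(πD²) = 4·0.0274/(π·0.159²) = 1.380 m/s
h_f = f(L/D)V²/(2g) = 0.01590·(725/0.159)·1.380²/(2·9.81) = 7.037 m
Δp = ρg·h_f = 1025·9.81·7.037 = 70.76 kPa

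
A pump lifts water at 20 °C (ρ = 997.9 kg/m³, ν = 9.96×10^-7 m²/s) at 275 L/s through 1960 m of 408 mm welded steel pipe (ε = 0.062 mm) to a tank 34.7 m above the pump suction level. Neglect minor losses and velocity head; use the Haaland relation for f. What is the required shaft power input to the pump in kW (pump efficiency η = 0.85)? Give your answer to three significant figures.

V = 4Q/(πD²) = 2.103 m/s; Re = 8.62×10^5; ε/D = 1.52×10^-4; f = 0.01417
h_f = f(L/D)V²/2g = 15.35 m
Total head H = z + h_f = 34.7 + 15.35 = 50.05 m
P_hyd = ρgQH = 997.9·9.81·0.275·50.05 = 134.7 kW
P_shaft = P_hyd/η = 134.7/0.85 = 158.5 kW

P_shaft ≈ 159 kW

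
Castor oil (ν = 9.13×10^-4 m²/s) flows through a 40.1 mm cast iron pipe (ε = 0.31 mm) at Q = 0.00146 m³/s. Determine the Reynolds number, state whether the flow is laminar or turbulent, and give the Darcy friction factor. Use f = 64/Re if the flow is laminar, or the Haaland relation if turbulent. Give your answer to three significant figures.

Re ≈ 50.8; laminar; f = 64/Re ≈ 1.26

V = 4Q/(πD²) = 1.156 m/s
Re = VD/ν = 1.156·0.0401/9.13×10^-4 = 50.8
Re < 2300 → laminar → f = 64/Re = 1.260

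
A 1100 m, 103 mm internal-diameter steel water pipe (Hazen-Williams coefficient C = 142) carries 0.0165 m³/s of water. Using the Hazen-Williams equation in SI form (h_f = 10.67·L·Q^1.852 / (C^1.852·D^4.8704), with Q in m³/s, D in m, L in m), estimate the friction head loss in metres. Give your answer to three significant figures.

h_f ≈ 38.9 m

h_f = 10.67·1100·0.0165^1.852 / (142^1.852·0.103^4.8704) = 38.92 m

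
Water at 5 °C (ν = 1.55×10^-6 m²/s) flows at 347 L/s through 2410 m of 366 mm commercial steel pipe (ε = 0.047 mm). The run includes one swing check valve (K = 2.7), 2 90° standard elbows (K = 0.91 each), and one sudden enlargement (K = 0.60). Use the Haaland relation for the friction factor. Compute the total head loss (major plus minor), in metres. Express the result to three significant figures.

H_L ≈ 53.9 m

V = 4Q/(πD²) = 3.298 m/s; V²/2g = 0.5544 m
Re = 7.79×10^5, ε/D = 1.28×10^-4 → f = 0.01399 (Haaland)
Major: h_f = f(L/D)·V²/2g = 0.01399·6585·0.5544 = 51.07 m
Minor: ΣK = 5.12; h_m = ΣK·V²/2g = 2.839 m
Total H_L = 51.07 + 2.839 = 53.91 m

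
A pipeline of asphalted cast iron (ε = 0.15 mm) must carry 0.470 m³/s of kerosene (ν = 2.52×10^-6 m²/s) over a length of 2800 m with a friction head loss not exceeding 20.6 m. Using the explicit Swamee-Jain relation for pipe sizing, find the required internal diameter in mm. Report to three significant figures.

D ≈ 535 mm

Swamee-Jain (Type III): D = 0.66·[ε^1.25·(LQ²/(gh_f))^4.75 + ν·Q^9.4·(L/(gh_f))^5.2]^0.04
LQ²/(gh_f) = 3.061; L/(gh_f) = 13.86
Term 1 = ε^1.25·(…)^4.75 = 0.00337; Term 2 = ν·Q^9.4·(…)^5.2 = 0.00180
D = 0.66·(0.00337 + 0.00180)^0.04 = 0.5347 m = 535 mm
Check: V = 2.09 m/s, Re = 4.44×10^5, f = 0.01636, h_f = 19.1 m ≈ 20.6 m ✓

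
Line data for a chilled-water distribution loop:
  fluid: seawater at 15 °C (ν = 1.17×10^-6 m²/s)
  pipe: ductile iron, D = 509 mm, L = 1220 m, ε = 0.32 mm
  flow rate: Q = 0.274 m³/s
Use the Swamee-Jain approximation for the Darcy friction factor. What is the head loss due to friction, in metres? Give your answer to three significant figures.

h_f ≈ 4.08 m

V = 4Q/(πD²) = 4·0.274/(π·0.509²) = 1.347 m/s
Re = VD/ν = 1.347·0.509/1.17×10^-6 = 5.86×10^5 → turbulent
ε/D = 0.32/509 = 6.29×10^-4
Swamee-Jain: f = 0.01842
h_f = f(L/D)V²/(2g) = 0.01842·(1220/0.509)·1.347²/(2·9.81) = 4.080 m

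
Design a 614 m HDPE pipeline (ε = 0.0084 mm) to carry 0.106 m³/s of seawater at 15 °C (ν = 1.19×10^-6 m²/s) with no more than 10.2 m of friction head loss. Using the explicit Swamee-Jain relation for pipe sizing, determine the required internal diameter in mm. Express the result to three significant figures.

Swamee-Jain (Type III): D = 0.66·[ε^1.25·(LQ²/(gh_f))^4.75 + ν·Q^9.4·(L/(gh_f))^5.2]^0.04
LQ²/(gh_f) = 0.06895; L/(gh_f) = 6.136
Term 1 = ε^1.25·(…)^4.75 = 1.37×10^-12; Term 2 = ν·Q^9.4·(…)^5.2 = 1.02×10^-11
D = 0.66·(1.37×10^-12 + 1.02×10^-11)^0.04 = 0.2411 m = 241 mm
Check: V = 2.32 m/s, Re = 4.70×10^5, f = 0.01375, h_f = 9.63 m ≈ 10.2 m ✓

D ≈ 241 mm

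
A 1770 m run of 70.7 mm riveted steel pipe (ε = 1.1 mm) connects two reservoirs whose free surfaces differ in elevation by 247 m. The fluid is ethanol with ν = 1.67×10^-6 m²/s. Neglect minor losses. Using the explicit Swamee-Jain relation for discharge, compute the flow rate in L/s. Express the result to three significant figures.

Swamee-Jain (Type II): Q = -0.965·√(gD⁵h_f/L)·ln[ε/(3.7D) + √(3.17ν²L/(gD³h_f))]
√(gD⁵h_f/L) = √(9.81·0.0707⁵·247/1770) = 0.001555
ε/(3.7D) = 0.00421; √(3.17ν²L/(gD³h_f)) = 1.35×10^-4
Q = -0.965·0.001555·ln(0.004340) = 0.008163 m³/s
Check: V = 2.08 m/s, Re = 8.80×10^4, f = 0.04505, h_f = 249 m ≈ 247 m ✓

Q ≈ 8.16 L/s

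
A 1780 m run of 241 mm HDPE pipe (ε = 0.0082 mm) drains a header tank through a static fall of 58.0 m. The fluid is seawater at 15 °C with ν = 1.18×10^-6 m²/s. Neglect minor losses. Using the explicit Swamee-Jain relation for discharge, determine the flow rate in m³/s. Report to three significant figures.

Swamee-Jain (Type II): Q = -0.965·√(gD⁵h_f/L)·ln[ε/(3.7D) + √(3.17ν²L/(gD³h_f))]
√(gD⁵h_f/L) = √(9.81·0.241⁵·58.0/1780) = 0.01612
ε/(3.7D) = 9.20×10^-6; √(3.17ν²L/(gD³h_f)) = 3.14×10^-5
Q = -0.965·0.01612·ln(4.060×10^-5) = 0.1573 m³/s
Check: V = 3.45 m/s, Re = 7.04×10^5, f = 0.01296, h_f = 58.0 m ≈ 58.0 m ✓

Q ≈ 0.157 m³/s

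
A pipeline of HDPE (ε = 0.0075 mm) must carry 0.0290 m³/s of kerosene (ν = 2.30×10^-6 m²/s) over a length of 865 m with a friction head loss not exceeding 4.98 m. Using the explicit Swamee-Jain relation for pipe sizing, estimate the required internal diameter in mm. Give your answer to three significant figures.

Swamee-Jain (Type III): D = 0.66·[ε^1.25·(LQ²/(gh_f))^4.75 + ν·Q^9.4·(L/(gh_f))^5.2]^0.04
LQ²/(gh_f) = 0.01489; L/(gh_f) = 17.71
Term 1 = ε^1.25·(…)^4.75 = 8.23×10^-16; Term 2 = ν·Q^9.4·(…)^5.2 = 2.50×10^-14
D = 0.66·(8.23×10^-16 + 2.50×10^-14)^0.04 = 0.1888 m = 189 mm
Check: V = 1.04 m/s, Re = 8.50×10^4, f = 0.01870, h_f = 4.68 m ≈ 4.98 m ✓

D ≈ 189 mm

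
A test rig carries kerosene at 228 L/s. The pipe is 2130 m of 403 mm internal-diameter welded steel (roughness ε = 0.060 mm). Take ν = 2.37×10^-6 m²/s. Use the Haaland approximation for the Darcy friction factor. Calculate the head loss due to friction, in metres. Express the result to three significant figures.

V = 4Q/(πD²) = 4·0.228/(π·0.403²) = 1.787 m/s
Re = VD/ν = 1.787·0.403/2.37×10^-6 = 3.04×10^5 → turbulent
ε/D = 0.060/403 = 1.49×10^-4
Haaland: f = 0.01562
h_f = f(L/D)V²/(2g) = 0.01562·(2130/0.403)·1.787²/(2·9.81) = 13.45 m

h_f ≈ 13.4 m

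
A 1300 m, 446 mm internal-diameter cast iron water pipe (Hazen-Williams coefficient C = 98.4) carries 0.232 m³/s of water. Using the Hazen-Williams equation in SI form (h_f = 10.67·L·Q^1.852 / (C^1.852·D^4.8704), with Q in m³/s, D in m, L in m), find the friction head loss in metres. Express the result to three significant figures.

h_f ≈ 9.63 m

h_f = 10.67·1300·0.232^1.852 / (98.4^1.852·0.446^4.8704) = 9.635 m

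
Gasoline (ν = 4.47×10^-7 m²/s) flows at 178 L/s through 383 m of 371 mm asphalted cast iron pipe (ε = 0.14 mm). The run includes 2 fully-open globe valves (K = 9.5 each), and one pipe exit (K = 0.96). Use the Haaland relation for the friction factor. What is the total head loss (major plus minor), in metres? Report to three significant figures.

V = 4Q/(πD²) = 1.647 m/s; V²/2g = 0.1382 m
Re = 1.37×10^6, ε/D = 3.77×10^-4 → f = 0.01612 (Haaland)
Major: h_f = f(L/D)·V²/2g = 0.01612·1032·0.1382 = 2.300 m
Minor: ΣK = 20.0; h_m = ΣK·V²/2g = 2.758 m
Total H_L = 2.300 + 2.758 = 5.058 m

H_L ≈ 5.06 m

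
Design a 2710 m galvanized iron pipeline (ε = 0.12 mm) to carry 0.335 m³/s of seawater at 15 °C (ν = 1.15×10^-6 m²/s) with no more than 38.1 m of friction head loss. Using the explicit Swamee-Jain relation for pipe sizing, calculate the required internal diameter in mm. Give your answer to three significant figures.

D ≈ 408 mm

Swamee-Jain (Type III): D = 0.66·[ε^1.25·(LQ²/(gh_f))^4.75 + ν·Q^9.4·(L/(gh_f))^5.2]^0.04
LQ²/(gh_f) = 0.8137; L/(gh_f) = 7.251
Term 1 = ε^1.25·(…)^4.75 = 4.72×10^-6; Term 2 = ν·Q^9.4·(…)^5.2 = 1.18×10^-6
D = 0.66·(4.72×10^-6 + 1.18×10^-6)^0.04 = 0.4077 m = 408 mm
Check: V = 2.57 m/s, Re = 9.10×10^5, f = 0.01577, h_f = 35.2 m ≈ 38.1 m ✓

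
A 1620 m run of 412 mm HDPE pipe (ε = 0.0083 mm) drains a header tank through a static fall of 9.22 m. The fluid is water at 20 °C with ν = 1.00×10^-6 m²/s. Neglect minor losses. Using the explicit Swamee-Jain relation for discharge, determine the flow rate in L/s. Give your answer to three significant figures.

Swamee-Jain (Type II): Q = -0.965·√(gD⁵h_f/L)·ln[ε/(3.7D) + √(3.17ν²L/(gD³h_f))]
√(gD⁵h_f/L) = √(9.81·0.412⁵·9.22/1620) = 0.02574
ε/(3.7D) = 5.44×10^-6; √(3.17ν²L/(gD³h_f)) = 2.85×10^-5
Q = -0.965·0.02574·ln(3.394×10^-5) = 0.2557 m³/s
Check: V = 1.92 m/s, Re = 7.90×10^5, f = 0.01250, h_f = 9.21 m ≈ 9.22 m ✓

Q ≈ 256 L/s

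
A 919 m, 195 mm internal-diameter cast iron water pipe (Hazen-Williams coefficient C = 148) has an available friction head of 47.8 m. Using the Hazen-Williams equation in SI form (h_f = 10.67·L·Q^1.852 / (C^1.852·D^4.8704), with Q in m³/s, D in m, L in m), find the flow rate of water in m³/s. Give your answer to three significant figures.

Q ≈ 0.113 m³/s

Rearranging: Q = [h_f·C^1.852·D^4.8704 / (10.67·L)]^(1/1.852)
Q = [47.8·148^1.852·0.195^4.8704 / (10.67·919)]^0.540 = 0.1134 m³/s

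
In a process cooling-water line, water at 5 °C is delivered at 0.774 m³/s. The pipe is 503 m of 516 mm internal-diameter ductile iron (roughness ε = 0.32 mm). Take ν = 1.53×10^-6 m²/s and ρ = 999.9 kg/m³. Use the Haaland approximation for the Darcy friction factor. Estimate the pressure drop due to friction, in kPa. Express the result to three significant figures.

Δp ≈ 119 kPa

V = 4Q/(πD²) = 4·0.774/(π·0.516²) = 3.701 m/s
Re = VD/ν = 3.701·0.516/1.53×10^-6 = 1.25×10^6 → turbulent
ε/D = 0.32/516 = 6.20×10^-4
Haaland: f = 0.01788
h_f = f(L/D)V²/(2g) = 0.01788·(503/0.516)·3.701²/(2·9.81) = 12.17 m
Δp = ρg·h_f = 999.9·9.81·12.17 = 119.3 kPa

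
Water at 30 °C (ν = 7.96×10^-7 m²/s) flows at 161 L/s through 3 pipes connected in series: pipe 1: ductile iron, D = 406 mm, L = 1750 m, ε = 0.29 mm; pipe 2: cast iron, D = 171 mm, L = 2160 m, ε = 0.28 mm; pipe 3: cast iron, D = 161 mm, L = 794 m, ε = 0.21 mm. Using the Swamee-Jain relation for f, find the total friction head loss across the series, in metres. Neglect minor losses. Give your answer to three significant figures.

Pipe 1: V = 1.244 m/s, Re = 6.34×10^5, ε/D = 7.14×10^-4, f = 0.01884, h_1 = f(L/D)V²/2g = 6.400 m
Pipe 2: V = 7.010 m/s, Re = 1.51×10^6, ε/D = 0.00164, f = 0.02243, h_2 = f(L/D)V²/2g = 709.6 m
Pipe 3: V = 7.908 m/s, Re = 1.60×10^6, ε/D = 0.00130, f = 0.02119, h_3 = f(L/D)V²/2g = 333.1 m
Series → Q common, losses add: H = Σh = 1049 m

H ≈ 1050 m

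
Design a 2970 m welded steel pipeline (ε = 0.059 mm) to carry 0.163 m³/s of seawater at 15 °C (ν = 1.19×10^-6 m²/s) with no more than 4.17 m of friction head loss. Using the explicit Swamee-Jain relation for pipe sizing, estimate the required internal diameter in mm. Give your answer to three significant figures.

Swamee-Jain (Type III): D = 0.66·[ε^1.25·(LQ²/(gh_f))^4.75 + ν·Q^9.4·(L/(gh_f))^5.2]^0.04
LQ²/(gh_f) = 1.929; L/(gh_f) = 72.60
Term 1 = ε^1.25·(…)^4.75 = 1.17×10^-4; Term 2 = ν·Q^9.4·(…)^5.2 = 2.22×10^-4
D = 0.66·(1.17×10^-4 + 2.22×10^-4)^0.04 = 0.4795 m = 479 mm
Check: V = 0.903 m/s, Re = 3.64×10^5, f = 0.01527, h_f = 3.93 m ≈ 4.17 m ✓

D ≈ 479 mm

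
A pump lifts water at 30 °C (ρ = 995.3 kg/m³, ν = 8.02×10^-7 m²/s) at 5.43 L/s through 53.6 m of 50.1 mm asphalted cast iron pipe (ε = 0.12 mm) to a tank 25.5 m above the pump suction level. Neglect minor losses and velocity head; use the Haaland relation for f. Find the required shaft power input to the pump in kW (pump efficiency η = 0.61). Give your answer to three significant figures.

V = 4Q/(πD²) = 2.754 m/s; Re = 1.72×10^5; ε/D = 0.00240; f = 0.02544
h_f = f(L/D)V²/2g = 10.52 m
Total head H = z + h_f = 25.5 + 10.52 = 36.02 m
P_hyd = ρgQH = 995.3·9.81·0.00543·36.02 = 1.910 kW
P_shaft = P_hyd/η = 1.910/0.61 = 3.131 kW

P_shaft ≈ 3.13 kW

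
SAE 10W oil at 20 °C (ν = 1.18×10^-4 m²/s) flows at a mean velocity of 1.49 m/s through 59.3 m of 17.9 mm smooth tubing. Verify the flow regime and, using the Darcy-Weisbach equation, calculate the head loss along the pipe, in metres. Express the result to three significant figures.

h_f ≈ 106 m

Re = VD/ν = 1.49·0.01790/1.18×10^-4 = 226 → laminar (Re < 2300)
f = 64/Re = 0.2832
h_f = f(L/D)V²/(2g) = 0.2832·(59.3/0.01790)·1.49²/(2·9.81) = 106.1 m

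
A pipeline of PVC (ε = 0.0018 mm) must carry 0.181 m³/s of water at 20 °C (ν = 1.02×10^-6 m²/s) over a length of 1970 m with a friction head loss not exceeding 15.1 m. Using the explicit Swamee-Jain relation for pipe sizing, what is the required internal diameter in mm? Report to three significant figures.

D ≈ 343 mm

Swamee-Jain (Type III): D = 0.66·[ε^1.25·(LQ²/(gh_f))^4.75 + ν·Q^9.4·(L/(gh_f))^5.2]^0.04
LQ²/(gh_f) = 0.4357; L/(gh_f) = 13.30
Term 1 = ε^1.25·(…)^4.75 = 1.27×10^-9; Term 2 = ν·Q^9.4·(…)^5.2 = 7.49×10^-8
D = 0.66·(1.27×10^-9 + 7.49×10^-8)^0.04 = 0.3426 m = 343 mm
Check: V = 1.96 m/s, Re = 6.59×10^5, f = 0.01257, h_f = 14.2 m ≈ 15.1 m ✓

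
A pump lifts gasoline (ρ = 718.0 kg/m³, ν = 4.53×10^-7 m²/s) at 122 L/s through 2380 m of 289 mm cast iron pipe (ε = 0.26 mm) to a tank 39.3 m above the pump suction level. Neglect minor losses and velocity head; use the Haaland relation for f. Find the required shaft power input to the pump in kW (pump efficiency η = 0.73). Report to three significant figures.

P_shaft ≈ 79.5 kW

V = 4Q/(πD²) = 1.860 m/s; Re = 1.19×10^6; ε/D = 9.00×10^-4; f = 0.01942
h_f = f(L/D)V²/2g = 28.20 m
Total head H = z + h_f = 39.3 + 28.20 = 67.50 m
P_hyd = ρgQH = 718.0·9.81·0.122·67.50 = 58.00 kW
P_shaft = P_hyd/η = 58.00/0.73 = 79.45 kW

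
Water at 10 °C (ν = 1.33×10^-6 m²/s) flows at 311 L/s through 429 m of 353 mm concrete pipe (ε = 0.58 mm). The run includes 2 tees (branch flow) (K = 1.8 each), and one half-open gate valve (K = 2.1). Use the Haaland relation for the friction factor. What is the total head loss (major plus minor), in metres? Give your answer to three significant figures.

H_L ≈ 17.0 m

V = 4Q/(πD²) = 3.178 m/s; V²/2g = 0.5147 m
Re = 8.43×10^5, ε/D = 0.00164 → f = 0.02251 (Haaland)
Major: h_f = f(L/D)·V²/2g = 0.02251·1215·0.5147 = 14.08 m
Minor: ΣK = 5.70; h_m = ΣK·V²/2g = 2.934 m
Total H_L = 14.08 + 2.934 = 17.01 m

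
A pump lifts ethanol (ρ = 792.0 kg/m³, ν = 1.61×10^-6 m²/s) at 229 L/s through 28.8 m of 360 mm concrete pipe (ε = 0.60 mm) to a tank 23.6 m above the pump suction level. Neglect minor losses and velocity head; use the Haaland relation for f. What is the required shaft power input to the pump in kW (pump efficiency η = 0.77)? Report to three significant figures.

V = 4Q/(πD²) = 2.250 m/s; Re = 5.03×10^5; ε/D = 0.00167; f = 0.02273
h_f = f(L/D)V²/2g = 0.4692 m
Total head H = z + h_f = 23.6 + 0.4692 = 24.07 m
P_hyd = ρgQH = 792.0·9.81·0.229·24.07 = 42.82 kW
P_shaft = P_hyd/η = 42.82/0.77 = 55.62 kW

P_shaft ≈ 55.6 kW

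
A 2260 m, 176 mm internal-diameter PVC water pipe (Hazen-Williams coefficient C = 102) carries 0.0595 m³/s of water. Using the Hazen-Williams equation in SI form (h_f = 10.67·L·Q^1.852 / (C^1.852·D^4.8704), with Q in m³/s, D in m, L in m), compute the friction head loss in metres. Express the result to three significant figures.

h_f = 10.67·2260·0.0595^1.852 / (102^1.852·0.176^4.8704) = 116.8 m

h_f ≈ 117 m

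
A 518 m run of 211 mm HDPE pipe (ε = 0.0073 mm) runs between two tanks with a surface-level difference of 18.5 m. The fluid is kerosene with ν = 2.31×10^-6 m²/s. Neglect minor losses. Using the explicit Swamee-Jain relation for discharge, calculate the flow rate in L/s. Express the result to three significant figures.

Swamee-Jain (Type II): Q = -0.965·√(gD⁵h_f/L)·ln[ε/(3.7D) + √(3.17ν²L/(gD³h_f))]
√(gD⁵h_f/L) = √(9.81·0.211⁵·18.5/518) = 0.01210
ε/(3.7D) = 9.35×10^-6; √(3.17ν²L/(gD³h_f)) = 7.17×10^-5
Q = -0.965·0.01210·ln(8.104×10^-5) = 0.1100 m³/s
Check: V = 3.15 m/s, Re = 2.87×10^5, f = 0.01488, h_f = 18.4 m ≈ 18.5 m ✓

Q ≈ 110 L/s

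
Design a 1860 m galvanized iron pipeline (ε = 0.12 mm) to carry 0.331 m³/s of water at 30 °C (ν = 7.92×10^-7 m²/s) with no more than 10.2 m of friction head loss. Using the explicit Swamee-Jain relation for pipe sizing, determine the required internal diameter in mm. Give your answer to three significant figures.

Swamee-Jain (Type III): D = 0.66·[ε^1.25·(LQ²/(gh_f))^4.75 + ν·Q^9.4·(L/(gh_f))^5.2]^0.04
LQ²/(gh_f) = 2.037; L/(gh_f) = 18.59
Term 1 = ε^1.25·(…)^4.75 = 3.68×10^-4; Term 2 = ν·Q^9.4·(…)^5.2 = 9.66×10^-5
D = 0.66·(3.68×10^-4 + 9.66×10^-5)^0.04 = 0.4856 m = 486 mm
Check: V = 1.79 m/s, Re = 1.10×10^6, f = 0.01519, h_f = 9.48 m ≈ 10.2 m ✓

D ≈ 486 mm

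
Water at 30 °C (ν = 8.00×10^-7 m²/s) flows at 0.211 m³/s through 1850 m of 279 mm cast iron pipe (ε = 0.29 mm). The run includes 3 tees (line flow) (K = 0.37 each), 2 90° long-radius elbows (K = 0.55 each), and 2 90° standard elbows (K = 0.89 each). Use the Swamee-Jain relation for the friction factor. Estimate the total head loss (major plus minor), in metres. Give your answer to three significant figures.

H_L ≈ 83.5 m

V = 4Q/(πD²) = 3.451 m/s; V²/2g = 0.6071 m
Re = 1.20×10^6, ε/D = 0.00104 → f = 0.02015 (Swamee-Jain)
Major: h_f = f(L/D)·V²/2g = 0.02015·6631·0.6071 = 81.11 m
Minor: ΣK = 3.99; h_m = ΣK·V²/2g = 2.422 m
Total H_L = 81.11 + 2.422 = 83.53 m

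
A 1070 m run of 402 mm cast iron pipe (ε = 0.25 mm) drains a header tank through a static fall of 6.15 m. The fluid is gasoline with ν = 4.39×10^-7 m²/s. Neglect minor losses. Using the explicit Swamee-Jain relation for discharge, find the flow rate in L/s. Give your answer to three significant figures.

Swamee-Jain (Type II): Q = -0.965·√(gD⁵h_f/L)·ln[ε/(3.7D) + √(3.17ν²L/(gD³h_f))]
√(gD⁵h_f/L) = √(9.81·0.402⁵·6.15/1070) = 0.02433
ε/(3.7D) = 1.68×10^-4; √(3.17ν²L/(gD³h_f)) = 1.29×10^-5
Q = -0.965·0.02433·ln(1.810×10^-4) = 0.2023 m³/s
Check: V = 1.59 m/s, Re = 1.46×10^6, f = 0.01793, h_f = 6.18 m ≈ 6.15 m ✓

Q ≈ 202 L/s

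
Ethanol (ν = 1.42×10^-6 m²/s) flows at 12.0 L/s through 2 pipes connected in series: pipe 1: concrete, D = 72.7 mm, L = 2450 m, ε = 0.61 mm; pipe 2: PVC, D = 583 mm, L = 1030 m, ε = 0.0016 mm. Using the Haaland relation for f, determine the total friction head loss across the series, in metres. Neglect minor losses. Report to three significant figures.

Pipe 1: V = 2.891 m/s, Re = 1.48×10^5, ε/D = 0.00839, f = 0.03624, h_1 = f(L/D)V²/2g = 520.2 m
Pipe 2: V = 0.04495 m/s, Re = 1.85×10^4, ε/D = 2.74×10^-6, f = 0.02628, h_2 = f(L/D)V²/2g = 0.004782 m
Series → Q common, losses add: H = Σh = 520.2 m

H ≈ 520 m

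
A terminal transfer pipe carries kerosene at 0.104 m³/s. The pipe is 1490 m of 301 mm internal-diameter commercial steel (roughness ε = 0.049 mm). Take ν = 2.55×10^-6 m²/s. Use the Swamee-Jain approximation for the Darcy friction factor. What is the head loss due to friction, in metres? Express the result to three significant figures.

h_f ≈ 9.28 m

V = 4Q/(πD²) = 4·0.104/(π·0.301²) = 1.462 m/s
Re = VD/ν = 1.462·0.301/2.55×10^-6 = 1.73×10^5 → turbulent
ε/D = 0.049/301 = 1.63×10^-4
Swamee-Jain: f = 0.01723
h_f = f(L/D)V²/(2g) = 0.01723·(1490/0.301)·1.462²/(2·9.81) = 9.285 m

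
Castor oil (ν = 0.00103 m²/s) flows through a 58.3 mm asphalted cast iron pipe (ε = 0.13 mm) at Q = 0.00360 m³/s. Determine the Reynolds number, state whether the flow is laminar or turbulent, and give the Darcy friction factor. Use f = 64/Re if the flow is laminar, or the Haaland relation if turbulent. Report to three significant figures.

Re ≈ 76.3; laminar; f = 64/Re ≈ 0.838

V = 4Q/(πD²) = 1.349 m/s
Re = VD/ν = 1.349·0.0583/0.00103 = 76.3
Re < 2300 → laminar → f = 64/Re = 0.8384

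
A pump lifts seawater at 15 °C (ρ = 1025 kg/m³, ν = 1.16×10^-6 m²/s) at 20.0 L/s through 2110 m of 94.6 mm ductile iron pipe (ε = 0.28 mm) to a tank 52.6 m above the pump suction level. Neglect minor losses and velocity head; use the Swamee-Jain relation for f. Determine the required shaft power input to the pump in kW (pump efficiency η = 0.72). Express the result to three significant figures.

V = 4Q/(πD²) = 2.845 m/s; Re = 2.32×10^5; ε/D = 0.00296; f = 0.02682
h_f = f(L/D)V²/2g = 246.9 m
Total head H = z + h_f = 52.6 + 246.9 = 299.5 m
P_hyd = ρgQH = 1025·9.81·0.0200·299.5 = 60.23 kW
P_shaft = P_hyd/η = 60.23/0.72 = 83.65 kW

P_shaft ≈ 83.6 kW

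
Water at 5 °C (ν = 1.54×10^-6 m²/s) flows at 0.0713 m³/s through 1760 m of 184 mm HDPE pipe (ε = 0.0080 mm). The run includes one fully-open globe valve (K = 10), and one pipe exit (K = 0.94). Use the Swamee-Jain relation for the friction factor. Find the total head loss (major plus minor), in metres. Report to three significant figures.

V = 4Q/(πD²) = 2.681 m/s; V²/2g = 0.3665 m
Re = 3.20×10^5, ε/D = 4.35×10^-5 → f = 0.01471 (Swamee-Jain)
Major: h_f = f(L/D)·V²/2g = 0.01471·9565·0.3665 = 51.56 m
Minor: ΣK = 10.9; h_m = ΣK·V²/2g = 4.009 m
Total H_L = 51.56 + 4.009 = 55.57 m

H_L ≈ 55.6 m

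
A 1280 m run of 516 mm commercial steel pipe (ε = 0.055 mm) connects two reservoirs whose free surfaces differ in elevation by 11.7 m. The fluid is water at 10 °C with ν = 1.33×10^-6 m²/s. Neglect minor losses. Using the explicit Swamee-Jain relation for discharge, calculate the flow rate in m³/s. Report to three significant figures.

Q ≈ 0.547 m³/s

Swamee-Jain (Type II): Q = -0.965·√(gD⁵h_f/L)·ln[ε/(3.7D) + √(3.17ν²L/(gD³h_f))]
√(gD⁵h_f/L) = √(9.81·0.516⁵·11.7/1280) = 0.05727
ε/(3.7D) = 2.88×10^-5; √(3.17ν²L/(gD³h_f)) = 2.13×10^-5
Q = -0.965·0.05727·ln(5.014×10^-5) = 0.5472 m³/s
Check: V = 2.62 m/s, Re = 1.02×10^6, f = 0.01359, h_f = 11.8 m ≈ 11.7 m ✓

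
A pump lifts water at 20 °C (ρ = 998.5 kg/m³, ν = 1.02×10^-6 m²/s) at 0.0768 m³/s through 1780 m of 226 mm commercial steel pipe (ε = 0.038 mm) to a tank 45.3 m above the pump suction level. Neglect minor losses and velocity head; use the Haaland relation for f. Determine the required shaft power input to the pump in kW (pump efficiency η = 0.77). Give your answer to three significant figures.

P_shaft ≈ 66.1 kW

V = 4Q/(πD²) = 1.914 m/s; Re = 4.24×10^5; ε/D = 1.68×10^-4; f = 0.01522
h_f = f(L/D)V²/2g = 22.39 m
Total head H = z + h_f = 45.3 + 22.39 = 67.69 m
P_hyd = ρgQH = 998.5·9.81·0.0768·67.69 = 50.93 kW
P_shaft = P_hyd/η = 50.93/0.77 = 66.14 kW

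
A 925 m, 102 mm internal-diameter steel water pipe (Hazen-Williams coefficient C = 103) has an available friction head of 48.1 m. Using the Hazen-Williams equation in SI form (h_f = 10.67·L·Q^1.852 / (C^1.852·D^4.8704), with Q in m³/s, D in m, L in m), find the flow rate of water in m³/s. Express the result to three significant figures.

Q ≈ 0.0144 m³/s

Rearranging: Q = [h_f·C^1.852·D^4.8704 / (10.67·L)]^(1/1.852)
Q = [48.1·103^1.852·0.102^4.8704 / (10.67·925)]^0.540 = 0.01436 m³/s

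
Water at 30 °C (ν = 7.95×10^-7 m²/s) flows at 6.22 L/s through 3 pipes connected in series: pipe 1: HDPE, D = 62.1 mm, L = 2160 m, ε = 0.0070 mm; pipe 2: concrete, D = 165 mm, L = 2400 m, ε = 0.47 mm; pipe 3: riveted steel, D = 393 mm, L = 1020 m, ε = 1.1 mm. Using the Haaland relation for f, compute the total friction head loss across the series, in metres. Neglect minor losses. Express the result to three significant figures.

H ≈ 128 m

Pipe 1: V = 2.054 m/s, Re = 1.60×10^5, ε/D = 1.13×10^-4, f = 0.01686, h_1 = f(L/D)V²/2g = 126.1 m
Pipe 2: V = 0.2909 m/s, Re = 6.04×10^4, ε/D = 0.00285, f = 0.02778, h_2 = f(L/D)V²/2g = 1.743 m
Pipe 3: V = 0.05128 m/s, Re = 2.53×10^4, ε/D = 0.00280, f = 0.02994, h_3 = f(L/D)V²/2g = 0.01041 m
Series → Q common, losses add: H = Σh = 127.8 m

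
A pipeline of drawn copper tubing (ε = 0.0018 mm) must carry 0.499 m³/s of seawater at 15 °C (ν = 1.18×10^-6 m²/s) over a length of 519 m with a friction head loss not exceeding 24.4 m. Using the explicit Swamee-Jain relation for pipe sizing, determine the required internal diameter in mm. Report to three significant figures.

Swamee-Jain (Type III): D = 0.66·[ε^1.25·(LQ²/(gh_f))^4.75 + ν·Q^9.4·(L/(gh_f))^5.2]^0.04
LQ²/(gh_f) = 0.5399; L/(gh_f) = 2.168
Term 1 = ε^1.25·(…)^4.75 = 3.53×10^-9; Term 2 = ν·Q^9.4·(…)^5.2 = 9.59×10^-8
D = 0.66·(3.53×10^-9 + 9.59×10^-8)^0.04 = 0.3463 m = 346 mm
Check: V = 5.30 m/s, Re = 1.55×10^6, f = 0.01096, h_f = 23.5 m ≈ 24.4 m ✓

D ≈ 346 mm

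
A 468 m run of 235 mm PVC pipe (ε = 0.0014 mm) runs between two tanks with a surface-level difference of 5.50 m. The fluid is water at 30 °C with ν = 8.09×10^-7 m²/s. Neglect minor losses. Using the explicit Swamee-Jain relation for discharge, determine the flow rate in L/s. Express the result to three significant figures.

Swamee-Jain (Type II): Q = -0.965·√(gD⁵h_f/L)·ln[ε/(3.7D) + √(3.17ν²L/(gD³h_f))]
√(gD⁵h_f/L) = √(9.81·0.235⁵·5.50/468) = 0.009090
ε/(3.7D) = 1.61×10^-6; √(3.17ν²L/(gD³h_f)) = 3.72×10^-5
Q = -0.965·0.009090·ln(3.885×10^-5) = 0.08909 m³/s
Check: V = 2.05 m/s, Re = 5.97×10^5, f = 0.01279, h_f = 5.48 m ≈ 5.50 m ✓

Q ≈ 89.1 L/s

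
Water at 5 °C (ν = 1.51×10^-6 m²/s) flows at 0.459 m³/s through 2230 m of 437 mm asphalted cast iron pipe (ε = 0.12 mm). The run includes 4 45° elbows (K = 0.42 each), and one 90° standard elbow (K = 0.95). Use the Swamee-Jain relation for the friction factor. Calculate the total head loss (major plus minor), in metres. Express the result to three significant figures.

V = 4Q/(πD²) = 3.060 m/s; V²/2g = 0.4773 m
Re = 8.86×10^5, ε/D = 2.75×10^-4 → f = 0.01562 (Swamee-Jain)
Major: h_f = f(L/D)·V²/2g = 0.01562·5103·0.4773 = 38.04 m
Minor: ΣK = 2.63; h_m = ΣK·V²/2g = 1.255 m
Total H_L = 38.04 + 1.255 = 39.29 m

H_L ≈ 39.3 m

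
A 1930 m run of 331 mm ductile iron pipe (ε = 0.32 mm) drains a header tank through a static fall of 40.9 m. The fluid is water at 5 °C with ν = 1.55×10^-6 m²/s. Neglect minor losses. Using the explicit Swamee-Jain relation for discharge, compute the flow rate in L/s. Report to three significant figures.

Swamee-Jain (Type II): Q = -0.965·√(gD⁵h_f/L)·ln[ε/(3.7D) + √(3.17ν²L/(gD³h_f))]
√(gD⁵h_f/L) = √(9.81·0.331⁵·40.9/1930) = 0.02874
ε/(3.7D) = 2.61×10^-4; √(3.17ν²L/(gD³h_f)) = 3.18×10^-5
Q = -0.965·0.02874·ln(2.931×10^-4) = 0.2256 m³/s
Check: V = 2.62 m/s, Re = 5.60×10^5, f = 0.02014, h_f = 41.1 m ≈ 40.9 m ✓

Q ≈ 226 L/s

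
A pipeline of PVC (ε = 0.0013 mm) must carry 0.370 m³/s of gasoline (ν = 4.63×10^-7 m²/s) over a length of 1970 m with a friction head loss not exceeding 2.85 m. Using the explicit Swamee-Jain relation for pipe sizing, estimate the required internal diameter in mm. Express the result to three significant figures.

D ≈ 614 mm

Swamee-Jain (Type III): D = 0.66·[ε^1.25·(LQ²/(gh_f))^4.75 + ν·Q^9.4·(L/(gh_f))^5.2]^0.04
LQ²/(gh_f) = 9.646; L/(gh_f) = 70.46
Term 1 = ε^1.25·(…)^4.75 = 0.00208; Term 2 = ν·Q^9.4·(…)^5.2 = 0.164
D = 0.66·(0.00208 + 0.164)^0.04 = 0.6143 m = 614 mm
Check: V = 1.25 m/s, Re = 1.66×10^6, f = 0.01075, h_f = 2.74 m ≈ 2.85 m ✓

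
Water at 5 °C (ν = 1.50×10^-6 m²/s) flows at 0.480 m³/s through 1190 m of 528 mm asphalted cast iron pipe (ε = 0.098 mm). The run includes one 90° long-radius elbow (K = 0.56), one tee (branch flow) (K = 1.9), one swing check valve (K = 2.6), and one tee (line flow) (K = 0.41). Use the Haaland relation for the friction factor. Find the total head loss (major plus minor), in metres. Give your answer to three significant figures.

H_L ≈ 9.43 m

V = 4Q/(πD²) = 2.192 m/s; V²/2g = 0.2449 m
Re = 7.72×10^5, ε/D = 1.86×10^-4 → f = 0.01466 (Haaland)
Major: h_f = f(L/D)·V²/2g = 0.01466·2254·0.2449 = 8.095 m
Minor: ΣK = 5.47; h_m = ΣK·V²/2g = 1.340 m
Total H_L = 8.095 + 1.340 = 9.434 m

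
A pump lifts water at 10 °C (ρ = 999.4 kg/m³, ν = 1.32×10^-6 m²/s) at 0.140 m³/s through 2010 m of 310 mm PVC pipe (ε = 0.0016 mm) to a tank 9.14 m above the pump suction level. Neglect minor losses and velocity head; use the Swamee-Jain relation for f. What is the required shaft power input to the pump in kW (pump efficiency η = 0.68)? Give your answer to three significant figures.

P_shaft ≈ 49.4 kW

V = 4Q/(πD²) = 1.855 m/s; Re = 4.36×10^5; ε/D = 5.16×10^-6; f = 0.01350
h_f = f(L/D)V²/2g = 15.35 m
Total head H = z + h_f = 9.14 + 15.35 = 24.49 m
P_hyd = ρgQH = 999.4·9.81·0.140·24.49 = 33.61 kW
P_shaft = P_hyd/η = 33.61/0.68 = 49.42 kW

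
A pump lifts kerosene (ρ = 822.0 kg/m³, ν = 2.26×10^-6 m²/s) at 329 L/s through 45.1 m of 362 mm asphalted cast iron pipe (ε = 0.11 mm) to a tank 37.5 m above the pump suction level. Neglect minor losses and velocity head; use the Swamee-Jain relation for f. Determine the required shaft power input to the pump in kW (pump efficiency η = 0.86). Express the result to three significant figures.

P_shaft ≈ 119 kW

V = 4Q/(πD²) = 3.197 m/s; Re = 5.12×10^5; ε/D = 3.04×10^-4; f = 0.01638
h_f = f(L/D)V²/2g = 1.063 m
Total head H = z + h_f = 37.5 + 1.063 = 38.56 m
P_hyd = ρgQH = 822.0·9.81·0.329·38.56 = 102.3 kW
P_shaft = P_hyd/η = 102.3/0.86 = 119.0 kW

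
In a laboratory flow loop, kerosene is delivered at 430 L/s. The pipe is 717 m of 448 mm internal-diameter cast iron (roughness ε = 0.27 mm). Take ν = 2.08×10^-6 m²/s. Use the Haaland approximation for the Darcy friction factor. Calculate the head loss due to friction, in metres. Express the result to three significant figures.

h_f ≈ 11.0 m

V = 4Q/(πD²) = 4·0.430/(π·0.448²) = 2.728 m/s
Re = VD/ν = 2.728·0.448/2.08×10^-6 = 5.88×10^5 → turbulent
ε/D = 0.27/448 = 6.03×10^-4
Haaland: f = 0.01810
h_f = f(L/D)V²/(2g) = 0.01810·(717/0.448)·2.728²/(2·9.81) = 10.98 m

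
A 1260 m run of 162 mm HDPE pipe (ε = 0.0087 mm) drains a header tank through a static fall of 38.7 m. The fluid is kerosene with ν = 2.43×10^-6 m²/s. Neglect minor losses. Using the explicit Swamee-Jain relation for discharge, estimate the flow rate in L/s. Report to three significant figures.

Swamee-Jain (Type II): Q = -0.965·√(gD⁵h_f/L)·ln[ε/(3.7D) + √(3.17ν²L/(gD³h_f))]
√(gD⁵h_f/L) = √(9.81·0.162⁵·38.7/1260) = 0.005798
ε/(3.7D) = 1.45×10^-5; √(3.17ν²L/(gD³h_f)) = 1.21×10^-4
Q = -0.965·0.005798·ln(1.354×10^-4) = 0.04984 m³/s
Check: V = 2.42 m/s, Re = 1.61×10^5, f = 0.01663, h_f = 38.5 m ≈ 38.7 m ✓

Q ≈ 49.8 L/s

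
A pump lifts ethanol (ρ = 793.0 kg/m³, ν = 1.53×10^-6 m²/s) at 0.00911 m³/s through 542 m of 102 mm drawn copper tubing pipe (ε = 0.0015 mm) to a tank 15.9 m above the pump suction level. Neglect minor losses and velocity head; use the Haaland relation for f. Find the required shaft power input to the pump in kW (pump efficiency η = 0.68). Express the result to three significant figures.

P_shaft ≈ 2.32 kW

V = 4Q/(πD²) = 1.115 m/s; Re = 7.43×10^4; ε/D = 1.47×10^-5; f = 0.01903
h_f = f(L/D)V²/2g = 6.405 m
Total head H = z + h_f = 15.9 + 6.405 = 22.31 m
P_hyd = ρgQH = 793.0·9.81·0.00911·22.31 = 1.581 kW
P_shaft = P_hyd/η = 1.581/0.68 = 2.325 kW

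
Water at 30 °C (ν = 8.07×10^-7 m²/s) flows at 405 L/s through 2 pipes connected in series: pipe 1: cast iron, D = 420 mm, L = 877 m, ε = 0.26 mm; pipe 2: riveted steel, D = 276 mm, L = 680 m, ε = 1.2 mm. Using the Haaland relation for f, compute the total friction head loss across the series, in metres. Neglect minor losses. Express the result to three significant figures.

H ≈ 184 m

Pipe 1: V = 2.923 m/s, Re = 1.52×10^6, ε/D = 6.19×10^-4, f = 0.01782, h_1 = f(L/D)V²/2g = 16.20 m
Pipe 2: V = 6.769 m/s, Re = 2.32×10^6, ε/D = 0.00435, f = 0.02922, h_2 = f(L/D)V²/2g = 168.2 m
Series → Q common, losses add: H = Σh = 184.4 m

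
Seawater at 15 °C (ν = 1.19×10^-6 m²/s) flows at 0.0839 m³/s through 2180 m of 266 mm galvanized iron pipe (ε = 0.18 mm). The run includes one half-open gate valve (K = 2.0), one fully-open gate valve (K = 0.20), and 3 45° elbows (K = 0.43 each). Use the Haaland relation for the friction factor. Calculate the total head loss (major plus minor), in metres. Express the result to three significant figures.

V = 4Q/(πD²) = 1.510 m/s; V²/2g = 0.1162 m
Re = 3.37×10^5, ε/D = 6.77×10^-4 → f = 0.01892 (Haaland)
Major: h_f = f(L/D)·V²/2g = 0.01892·8195·0.1162 = 18.01 m
Minor: ΣK = 3.49; h_m = ΣK·V²/2g = 0.4055 m
Total H_L = 18.01 + 0.4055 = 18.42 m

H_L ≈ 18.4 m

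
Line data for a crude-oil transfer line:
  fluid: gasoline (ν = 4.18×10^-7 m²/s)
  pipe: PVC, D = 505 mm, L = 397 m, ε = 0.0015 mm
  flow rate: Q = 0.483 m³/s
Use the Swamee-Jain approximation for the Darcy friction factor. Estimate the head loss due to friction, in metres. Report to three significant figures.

V = 4Q/(πD²) = 4·0.483/(π·0.505²) = 2.411 m/s
Re = VD/ν = 2.411·0.505/4.18×10^-7 = 2.91×10^6 → turbulent
ε/D = 0.0015/505 = 2.97×10^-6
Swamee-Jain: f = 0.009917
h_f = f(L/D)V²/(2g) = 0.009917·(397/0.505)·2.411²/(2·9.81) = 2.311 m

h_f ≈ 2.31 m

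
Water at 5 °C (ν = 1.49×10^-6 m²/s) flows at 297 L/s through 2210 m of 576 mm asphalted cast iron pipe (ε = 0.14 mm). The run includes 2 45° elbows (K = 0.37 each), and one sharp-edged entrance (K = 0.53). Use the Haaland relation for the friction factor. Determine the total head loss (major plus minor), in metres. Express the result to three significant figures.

H_L ≈ 4.11 m

V = 4Q/(πD²) = 1.140 m/s; V²/2g = 0.06621 m
Re = 4.41×10^5, ε/D = 2.43×10^-4 → f = 0.01583 (Haaland)
Major: h_f = f(L/D)·V²/2g = 0.01583·3837·0.06621 = 4.022 m
Minor: ΣK = 1.27; h_m = ΣK·V²/2g = 0.08409 m
Total H_L = 4.022 + 0.08409 = 4.106 m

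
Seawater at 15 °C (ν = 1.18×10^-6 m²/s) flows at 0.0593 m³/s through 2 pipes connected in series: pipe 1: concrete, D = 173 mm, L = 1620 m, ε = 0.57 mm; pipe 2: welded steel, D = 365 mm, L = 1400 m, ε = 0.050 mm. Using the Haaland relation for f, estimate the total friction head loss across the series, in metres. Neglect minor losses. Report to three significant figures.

Pipe 1: V = 2.523 m/s, Re = 3.70×10^5, ε/D = 0.00329, f = 0.02723, h_1 = f(L/D)V²/2g = 82.71 m
Pipe 2: V = 0.5667 m/s, Re = 1.75×10^5, ε/D = 1.37×10^-4, f = 0.01678, h_2 = f(L/D)V²/2g = 1.054 m
Series → Q common, losses add: H = Σh = 83.77 m

H ≈ 83.8 m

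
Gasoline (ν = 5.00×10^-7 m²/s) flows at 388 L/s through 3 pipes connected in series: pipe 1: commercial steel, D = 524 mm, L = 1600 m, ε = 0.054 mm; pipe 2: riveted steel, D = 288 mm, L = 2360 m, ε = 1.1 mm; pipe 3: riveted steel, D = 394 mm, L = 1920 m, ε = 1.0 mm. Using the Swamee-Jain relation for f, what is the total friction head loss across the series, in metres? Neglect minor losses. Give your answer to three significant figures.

H ≈ 486 m

Pipe 1: V = 1.799 m/s, Re = 1.89×10^6, ε/D = 1.03×10^-4, f = 0.01297, h_1 = f(L/D)V²/2g = 6.536 m
Pipe 2: V = 5.956 m/s, Re = 3.43×10^6, ε/D = 0.00382, f = 0.02809, h_2 = f(L/D)V²/2g = 416.3 m
Pipe 3: V = 3.182 m/s, Re = 2.51×10^6, ε/D = 0.00254, f = 0.02508, h_3 = f(L/D)V²/2g = 63.08 m
Series → Q common, losses add: H = Σh = 485.9 m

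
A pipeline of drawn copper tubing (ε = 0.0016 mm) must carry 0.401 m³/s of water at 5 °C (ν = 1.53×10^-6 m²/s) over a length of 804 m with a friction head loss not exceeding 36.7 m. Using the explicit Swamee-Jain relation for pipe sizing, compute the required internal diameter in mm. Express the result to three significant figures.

Swamee-Jain (Type III): D = 0.66·[ε^1.25·(LQ²/(gh_f))^4.75 + ν·Q^9.4·(L/(gh_f))^5.2]^0.04
LQ²/(gh_f) = 0.3591; L/(gh_f) = 2.233
Term 1 = ε^1.25·(…)^4.75 = 4.39×10^-10; Term 2 = ν·Q^9.4·(…)^5.2 = 1.86×10^-8
D = 0.66·(4.39×10^-10 + 1.86×10^-8)^0.04 = 0.3241 m = 324 mm
Check: V = 4.86 m/s, Re = 1.03×10^6, f = 0.01168, h_f = 34.9 m ≈ 36.7 m ✓

D ≈ 324 mm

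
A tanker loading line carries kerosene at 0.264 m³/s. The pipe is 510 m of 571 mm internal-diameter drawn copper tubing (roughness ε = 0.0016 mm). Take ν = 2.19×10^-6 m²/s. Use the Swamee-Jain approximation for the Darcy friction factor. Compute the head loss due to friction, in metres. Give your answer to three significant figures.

V = 4Q/(πD²) = 4·0.264/(π·0.571²) = 1.031 m/s
Re = VD/ν = 1.031·0.571/2.19×10^-6 = 2.69×10^5 → turbulent
ε/D = 0.0016/571 = 2.80×10^-6
Swamee-Jain: f = 0.01471
h_f = f(L/D)V²/(2g) = 0.01471·(510/0.571)·1.031²/(2·9.81) = 0.7115 m

h_f ≈ 0.712 m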